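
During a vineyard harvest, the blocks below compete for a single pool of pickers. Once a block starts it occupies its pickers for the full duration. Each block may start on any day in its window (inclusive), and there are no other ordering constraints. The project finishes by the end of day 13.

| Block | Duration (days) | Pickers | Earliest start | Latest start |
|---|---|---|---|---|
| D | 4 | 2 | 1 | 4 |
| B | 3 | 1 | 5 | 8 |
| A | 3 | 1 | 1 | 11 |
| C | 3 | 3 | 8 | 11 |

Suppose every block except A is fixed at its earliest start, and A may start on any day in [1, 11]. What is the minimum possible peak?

3

A@1: d1:3  d2:3  d3:3  d4:2  d5:1  d6:1  d7:1  d8:3  d9:3  d10:3  d11:0  d12:0  d13:0 → peak 3
A@2: d1:2  d2:3  d3:3  d4:3  d5:1  d6:1  d7:1  d8:3  d9:3  d10:3  d11:0  d12:0  d13:0 → peak 3
A@3: d1:2  d2:2  d3:3  d4:3  d5:2  d6:1  d7:1  d8:3  d9:3  d10:3  d11:0  d12:0  d13:0 → peak 3
A@4: d1:2  d2:2  d3:2  d4:3  d5:2  d6:2  d7:1  d8:3  d9:3  d10:3  d11:0  d12:0  d13:0 → peak 3
A@5: d1:2  d2:2  d3:2  d4:2  d5:2  d6:2  d7:2  d8:3  d9:3  d10:3  d11:0  d12:0  d13:0 → peak 3
A@6: d1:2  d2:2  d3:2  d4:2  d5:1  d6:2  d7:2  d8:4  d9:3  d10:3  d11:0  d12:0  d13:0 → peak 4
A@7: d1:2  d2:2  d3:2  d4:2  d5:1  d6:1  d7:2  d8:4  d9:4  d10:3  d11:0  d12:0  d13:0 → peak 4
A@8: d1:2  d2:2  d3:2  d4:2  d5:1  d6:1  d7:1  d8:4  d9:4  d10:4  d11:0  d12:0  d13:0 → peak 4
A@9: d1:2  d2:2  d3:2  d4:2  d5:1  d6:1  d7:1  d8:3  d9:4  d10:4  d11:1  d12:0  d13:0 → peak 4
A@10: d1:2  d2:2  d3:2  d4:2  d5:1  d6:1  d7:1  d8:3  d9:3  d10:4  d11:1  d12:1  d13:0 → peak 4
A@11: d1:2  d2:2  d3:2  d4:2  d5:1  d6:1  d7:1  d8:3  d9:3  d10:3  d11:1  d12:1  d13:1 → peak 3
Best is A@1, peak 3.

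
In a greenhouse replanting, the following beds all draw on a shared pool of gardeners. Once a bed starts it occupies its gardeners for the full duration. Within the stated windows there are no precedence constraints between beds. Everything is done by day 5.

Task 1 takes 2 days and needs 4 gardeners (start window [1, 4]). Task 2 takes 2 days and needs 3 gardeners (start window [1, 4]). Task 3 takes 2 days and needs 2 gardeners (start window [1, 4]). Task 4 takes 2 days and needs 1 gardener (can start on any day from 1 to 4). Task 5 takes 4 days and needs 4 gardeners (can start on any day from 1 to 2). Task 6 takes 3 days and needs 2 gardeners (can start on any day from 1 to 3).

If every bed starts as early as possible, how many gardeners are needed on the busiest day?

16

Early-start schedule: Task 1@1, Task 2@1, Task 3@1, Task 4@1, Task 5@1, Task 6@1.
Load per day: day 1: 16, day 2: 16, day 3: 6, day 4: 4, day 5: 0.
Peak is 16.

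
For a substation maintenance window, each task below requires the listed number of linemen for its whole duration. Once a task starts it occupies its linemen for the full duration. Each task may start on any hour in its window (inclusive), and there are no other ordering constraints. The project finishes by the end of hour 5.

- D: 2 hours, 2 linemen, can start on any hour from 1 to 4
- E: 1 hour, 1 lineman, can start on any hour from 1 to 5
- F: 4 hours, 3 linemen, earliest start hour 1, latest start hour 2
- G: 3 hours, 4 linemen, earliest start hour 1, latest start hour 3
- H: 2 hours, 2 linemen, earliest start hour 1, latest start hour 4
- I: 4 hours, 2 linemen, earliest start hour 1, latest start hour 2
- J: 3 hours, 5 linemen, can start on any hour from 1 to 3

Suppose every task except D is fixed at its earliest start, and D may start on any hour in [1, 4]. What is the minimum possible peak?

17

D@1: h1:19  h2:18  h3:14  h4:5  h5:0 → peak 19
D@2: h1:17  h2:18  h3:16  h4:5  h5:0 → peak 18
D@3: h1:17  h2:16  h3:16  h4:7  h5:0 → peak 17
D@4: h1:17  h2:16  h3:14  h4:7  h5:2 → peak 17
Best is D@3, peak 17.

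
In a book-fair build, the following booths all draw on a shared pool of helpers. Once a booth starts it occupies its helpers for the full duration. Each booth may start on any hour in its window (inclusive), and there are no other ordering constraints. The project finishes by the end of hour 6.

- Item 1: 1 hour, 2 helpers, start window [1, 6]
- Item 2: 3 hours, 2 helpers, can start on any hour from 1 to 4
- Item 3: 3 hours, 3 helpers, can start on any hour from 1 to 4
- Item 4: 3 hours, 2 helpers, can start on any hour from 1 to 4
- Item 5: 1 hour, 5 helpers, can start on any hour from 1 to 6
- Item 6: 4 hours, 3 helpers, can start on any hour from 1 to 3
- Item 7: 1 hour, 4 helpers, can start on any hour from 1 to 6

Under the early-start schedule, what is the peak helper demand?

21

Early-start schedule: Item 1@1, Item 2@1, Item 3@1, Item 4@1, Item 5@1, Item 6@1, Item 7@1.
Load per hour: hour 1: 21, hour 2: 10, hour 3: 10, hour 4: 3, hour 5: 0, hour 6: 0.
Peak is 21.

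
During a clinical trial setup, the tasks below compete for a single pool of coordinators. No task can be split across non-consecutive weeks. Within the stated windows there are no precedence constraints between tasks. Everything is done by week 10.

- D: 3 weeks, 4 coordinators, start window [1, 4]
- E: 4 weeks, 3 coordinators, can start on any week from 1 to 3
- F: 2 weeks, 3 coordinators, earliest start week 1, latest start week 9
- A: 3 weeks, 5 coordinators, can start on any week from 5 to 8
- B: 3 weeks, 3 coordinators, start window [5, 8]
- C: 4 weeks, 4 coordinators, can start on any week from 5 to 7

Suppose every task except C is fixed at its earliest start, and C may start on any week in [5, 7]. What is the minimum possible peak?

12

C@5: w1:10  w2:10  w3:7  w4:3  w5:12  w6:12  w7:12  w8:4  w9:0  w10:0 → peak 12
C@6: w1:10  w2:10  w3:7  w4:3  w5:8  w6:12  w7:12  w8:4  w9:4  w10:0 → peak 12
C@7: w1:10  w2:10  w3:7  w4:3  w5:8  w6:8  w7:12  w8:4  w9:4  w10:4 → peak 12
Best is C@5, peak 12.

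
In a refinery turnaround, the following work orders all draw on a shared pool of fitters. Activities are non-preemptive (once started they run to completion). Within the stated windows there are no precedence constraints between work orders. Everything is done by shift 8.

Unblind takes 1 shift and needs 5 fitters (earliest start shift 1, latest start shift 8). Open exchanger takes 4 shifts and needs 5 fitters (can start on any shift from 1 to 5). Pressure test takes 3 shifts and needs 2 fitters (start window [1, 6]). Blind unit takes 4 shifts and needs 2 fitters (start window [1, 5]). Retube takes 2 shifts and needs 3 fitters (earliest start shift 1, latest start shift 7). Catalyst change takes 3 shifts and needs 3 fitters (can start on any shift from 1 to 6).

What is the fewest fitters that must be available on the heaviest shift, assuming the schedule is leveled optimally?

Early-start (Unblind@1, Open exchanger@1, Pressure test@1, Blind unit@1, Retube@1, Catalyst change@1) gives peak 20: s1:20  s2:15  s3:12  s4:7  s5:0  s6:0  s7:0  s8:0.
Shift Open exchanger→2, Blind unit→4, Retube→6, Catalyst change→6.
Schedule Unblind@1, Open exchanger@2, Pressure test@1, Blind unit@4, Retube@6, Catalyst change@6: s1:7  s2:7  s3:7  s4:7  s5:7  s6:8  s7:8  s8:3 — peak 8.

8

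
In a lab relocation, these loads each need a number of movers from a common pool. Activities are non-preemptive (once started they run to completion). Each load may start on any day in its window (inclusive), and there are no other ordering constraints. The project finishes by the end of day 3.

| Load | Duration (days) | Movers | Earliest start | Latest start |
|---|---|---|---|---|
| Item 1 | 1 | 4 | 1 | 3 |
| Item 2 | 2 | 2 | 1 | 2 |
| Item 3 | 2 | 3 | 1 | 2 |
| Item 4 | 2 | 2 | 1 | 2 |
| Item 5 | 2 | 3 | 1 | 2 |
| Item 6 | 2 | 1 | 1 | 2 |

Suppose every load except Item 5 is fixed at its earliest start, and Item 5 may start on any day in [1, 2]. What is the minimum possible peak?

12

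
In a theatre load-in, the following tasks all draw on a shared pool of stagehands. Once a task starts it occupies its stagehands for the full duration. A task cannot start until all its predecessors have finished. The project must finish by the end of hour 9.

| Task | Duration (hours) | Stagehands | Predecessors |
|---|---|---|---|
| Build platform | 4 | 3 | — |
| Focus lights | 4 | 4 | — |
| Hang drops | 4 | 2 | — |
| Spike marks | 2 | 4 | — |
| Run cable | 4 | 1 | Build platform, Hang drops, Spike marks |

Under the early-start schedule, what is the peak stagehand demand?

13

Early-start schedule: Build platform@1, Focus lights@1, Hang drops@1, Spike marks@1, Run cable@5.
Load per hour: hour 1: 13, hour 2: 13, hour 3: 9, hour 4: 9, hour 5: 1, hour 6: 1, hour 7: 1, hour 8: 1, hour 9: 0.
Peak is 13.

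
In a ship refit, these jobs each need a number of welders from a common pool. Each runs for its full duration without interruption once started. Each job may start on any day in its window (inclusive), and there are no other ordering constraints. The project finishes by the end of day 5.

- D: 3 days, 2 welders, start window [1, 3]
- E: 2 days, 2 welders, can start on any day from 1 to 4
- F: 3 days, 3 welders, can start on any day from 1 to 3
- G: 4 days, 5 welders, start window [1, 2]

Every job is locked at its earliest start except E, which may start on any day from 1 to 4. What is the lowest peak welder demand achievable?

E@1: d1:12  d2:12  d3:10  d4:5  d5:0 → peak 12
E@2: d1:10  d2:12  d3:12  d4:5  d5:0 → peak 12
E@3: d1:10  d2:10  d3:12  d4:7  d5:0 → peak 12
E@4: d1:10  d2:10  d3:10  d4:7  d5:2 → peak 10
Best is E@4, peak 10.

10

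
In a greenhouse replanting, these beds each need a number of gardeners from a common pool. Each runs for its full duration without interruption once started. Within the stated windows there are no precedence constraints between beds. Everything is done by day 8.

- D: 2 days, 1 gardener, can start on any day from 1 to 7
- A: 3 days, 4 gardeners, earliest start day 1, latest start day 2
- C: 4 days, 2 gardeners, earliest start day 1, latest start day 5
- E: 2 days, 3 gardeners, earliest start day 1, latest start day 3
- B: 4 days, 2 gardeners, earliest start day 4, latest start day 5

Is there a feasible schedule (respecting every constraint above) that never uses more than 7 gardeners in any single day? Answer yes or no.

yes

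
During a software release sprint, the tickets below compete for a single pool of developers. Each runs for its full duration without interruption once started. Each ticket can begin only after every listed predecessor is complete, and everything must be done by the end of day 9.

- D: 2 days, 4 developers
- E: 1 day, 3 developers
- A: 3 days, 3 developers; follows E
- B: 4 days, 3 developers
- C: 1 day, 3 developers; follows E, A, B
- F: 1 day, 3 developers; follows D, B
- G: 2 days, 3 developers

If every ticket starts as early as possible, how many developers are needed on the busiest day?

Early-start schedule: D@1, E@1, A@2, B@1, C@5, F@5, G@1.
Load per day: day 1: 13, day 2: 13, day 3: 6, day 4: 6, day 5: 6, day 6: 0, day 7: 0, day 8: 0, day 9: 0.
Peak is 13.

13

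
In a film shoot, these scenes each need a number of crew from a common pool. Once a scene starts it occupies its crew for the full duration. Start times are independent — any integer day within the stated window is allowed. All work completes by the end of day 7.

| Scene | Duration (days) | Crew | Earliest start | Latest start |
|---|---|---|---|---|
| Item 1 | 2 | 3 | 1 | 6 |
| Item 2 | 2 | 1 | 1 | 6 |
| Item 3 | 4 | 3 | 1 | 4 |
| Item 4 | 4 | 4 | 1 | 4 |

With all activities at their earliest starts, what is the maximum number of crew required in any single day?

11

Early-start schedule: Item 1@1, Item 2@1, Item 3@1, Item 4@1.
Load per day: day 1: 11, day 2: 11, day 3: 7, day 4: 7, day 5: 0, day 6: 0, day 7: 0.
Peak is 11.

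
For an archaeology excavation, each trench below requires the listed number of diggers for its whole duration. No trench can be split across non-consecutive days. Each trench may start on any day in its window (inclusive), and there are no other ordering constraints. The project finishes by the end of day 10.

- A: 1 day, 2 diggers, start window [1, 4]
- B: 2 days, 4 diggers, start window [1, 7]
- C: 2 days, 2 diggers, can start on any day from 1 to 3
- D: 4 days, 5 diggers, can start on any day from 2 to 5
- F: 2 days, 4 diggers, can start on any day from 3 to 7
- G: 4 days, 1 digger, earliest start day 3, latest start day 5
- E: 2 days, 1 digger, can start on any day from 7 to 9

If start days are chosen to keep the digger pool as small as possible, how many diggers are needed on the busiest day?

Early-start (A@1, B@1, C@1, D@2, F@3, G@3, E@7) gives peak 11: d1:8  d2:11  d3:10  d4:10  d5:6  d6:1  d7:1  d8:1  d9:0  d10:0.
Shift C→2, D→5, G→4, E→8.
Schedule A@1, B@1, C@2, D@5, F@3, G@4, E@8: d1:6  d2:6  d3:6  d4:5  d5:6  d6:6  d7:6  d8:6  d9:1  d10:0 — peak 6.

6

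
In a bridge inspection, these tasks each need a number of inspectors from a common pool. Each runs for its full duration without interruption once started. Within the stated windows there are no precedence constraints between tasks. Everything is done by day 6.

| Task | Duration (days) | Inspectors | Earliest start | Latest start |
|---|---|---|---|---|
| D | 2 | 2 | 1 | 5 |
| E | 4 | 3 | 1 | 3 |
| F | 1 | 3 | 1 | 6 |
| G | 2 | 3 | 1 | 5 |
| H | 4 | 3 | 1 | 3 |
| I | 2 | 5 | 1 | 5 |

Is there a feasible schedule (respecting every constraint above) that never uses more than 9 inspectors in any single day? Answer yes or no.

Schedule D@1, E@1, F@1, G@2, H@3, I@5: d1:8  d2:8  d3:9  d4:6  d5:8  d6:8 — peak 9 ≤ 9.

yes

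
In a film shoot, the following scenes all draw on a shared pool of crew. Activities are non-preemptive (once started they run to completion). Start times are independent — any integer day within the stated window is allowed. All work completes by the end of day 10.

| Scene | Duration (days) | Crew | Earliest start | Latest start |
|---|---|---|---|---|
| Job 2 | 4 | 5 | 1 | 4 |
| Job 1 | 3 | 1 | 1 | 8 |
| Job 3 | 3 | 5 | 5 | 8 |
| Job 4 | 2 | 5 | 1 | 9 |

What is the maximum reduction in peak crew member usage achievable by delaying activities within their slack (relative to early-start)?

5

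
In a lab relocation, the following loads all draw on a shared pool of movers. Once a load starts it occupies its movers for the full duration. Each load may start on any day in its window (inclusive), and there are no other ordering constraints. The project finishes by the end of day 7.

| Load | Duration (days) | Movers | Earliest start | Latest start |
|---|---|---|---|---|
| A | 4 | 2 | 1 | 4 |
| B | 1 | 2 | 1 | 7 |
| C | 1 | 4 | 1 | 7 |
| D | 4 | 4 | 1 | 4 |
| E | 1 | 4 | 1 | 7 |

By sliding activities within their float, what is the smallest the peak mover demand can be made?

6

Early-start (A@1, B@1, C@1, D@1, E@1) gives peak 16: d1:16  d2:6  d3:6  d4:6  d5:0  d6:0  d7:0.
Shift C→2, D→3, E→7.
Schedule A@1, B@1, C@2, D@3, E@7: d1:4  d2:6  d3:6  d4:6  d5:4  d6:4  d7:4 — peak 6.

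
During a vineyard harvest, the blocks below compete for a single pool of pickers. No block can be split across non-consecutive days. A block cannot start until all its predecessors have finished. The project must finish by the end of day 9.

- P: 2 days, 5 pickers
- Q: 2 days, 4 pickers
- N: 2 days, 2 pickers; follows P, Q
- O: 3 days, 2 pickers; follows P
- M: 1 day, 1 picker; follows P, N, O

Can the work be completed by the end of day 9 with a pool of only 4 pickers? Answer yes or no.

no

The minimum achievable peak is 5; 4 < 5, so no feasible schedule stays within the cap.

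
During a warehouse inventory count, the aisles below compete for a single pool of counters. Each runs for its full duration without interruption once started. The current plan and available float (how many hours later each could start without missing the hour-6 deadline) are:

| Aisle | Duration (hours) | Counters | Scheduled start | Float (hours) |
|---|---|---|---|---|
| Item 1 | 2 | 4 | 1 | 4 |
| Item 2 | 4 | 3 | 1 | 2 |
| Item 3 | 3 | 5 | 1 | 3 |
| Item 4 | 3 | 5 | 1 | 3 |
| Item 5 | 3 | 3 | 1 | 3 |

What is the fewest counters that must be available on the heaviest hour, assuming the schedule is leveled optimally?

Early-start (Item 1@1, Item 2@1, Item 3@1, Item 4@1, Item 5@1) gives peak 20: h1:20  h2:20  h3:16  h4:3  h5:0  h6:0.
Shift Item 2→3, Item 4→4, Item 5→3.
Schedule Item 1@1, Item 2@3, Item 3@1, Item 4@4, Item 5@3: h1:9  h2:9  h3:11  h4:11  h5:11  h6:8 — peak 11.

11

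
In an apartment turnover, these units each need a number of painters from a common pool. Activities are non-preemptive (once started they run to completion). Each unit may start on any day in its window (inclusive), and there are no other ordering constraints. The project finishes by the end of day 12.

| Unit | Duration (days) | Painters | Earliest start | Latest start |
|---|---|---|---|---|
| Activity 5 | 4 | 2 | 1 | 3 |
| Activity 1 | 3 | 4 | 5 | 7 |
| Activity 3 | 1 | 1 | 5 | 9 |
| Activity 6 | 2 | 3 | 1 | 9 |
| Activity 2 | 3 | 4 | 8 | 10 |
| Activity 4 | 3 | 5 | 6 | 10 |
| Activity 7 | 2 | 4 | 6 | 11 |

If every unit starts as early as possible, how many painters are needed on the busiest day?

Early-start schedule: Activity 5@1, Activity 1@5, Activity 3@5, Activity 6@1, Activity 2@8, Activity 4@6, Activity 7@6.
Load per day: day 1: 5, day 2: 5, day 3: 2, day 4: 2, day 5: 5, day 6: 13, day 7: 13, day 8: 9, day 9: 4, day 10: 4, day 11: 0, day 12: 0.
Peak is 13.

13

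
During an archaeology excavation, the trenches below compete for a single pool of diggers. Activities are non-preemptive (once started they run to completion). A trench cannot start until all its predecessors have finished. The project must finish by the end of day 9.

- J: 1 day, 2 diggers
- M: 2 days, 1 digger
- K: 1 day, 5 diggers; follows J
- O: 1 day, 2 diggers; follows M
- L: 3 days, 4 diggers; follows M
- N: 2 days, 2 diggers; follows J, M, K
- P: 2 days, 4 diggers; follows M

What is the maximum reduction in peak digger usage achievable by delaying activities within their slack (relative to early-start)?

6

Early-start peak: d1:3  d2:6  d3:12  d4:10  d5:4  d6:0  d7:0  d8:0  d9:0 ⇒ 12.
Leveled (J@1, M@1, K@2, O@3, L@3, N@4, P@6): d1:3  d2:6  d3:6  d4:6  d5:6  d6:4  d7:4  d8:0  d9:0 ⇒ 6.
Reduction 12 − 6 = 6.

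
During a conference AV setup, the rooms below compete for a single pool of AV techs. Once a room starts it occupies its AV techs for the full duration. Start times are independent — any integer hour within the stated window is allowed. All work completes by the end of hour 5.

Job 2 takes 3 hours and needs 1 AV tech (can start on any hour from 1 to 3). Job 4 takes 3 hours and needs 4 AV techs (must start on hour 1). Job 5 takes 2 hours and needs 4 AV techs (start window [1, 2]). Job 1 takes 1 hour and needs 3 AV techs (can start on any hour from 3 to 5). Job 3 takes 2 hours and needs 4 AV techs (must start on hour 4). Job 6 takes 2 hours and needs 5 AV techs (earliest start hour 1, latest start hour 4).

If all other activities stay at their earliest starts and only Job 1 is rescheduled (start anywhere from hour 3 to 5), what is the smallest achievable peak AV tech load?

14

Job 1@3: h1:14  h2:14  h3:8  h4:4  h5:4 → peak 14
Job 1@4: h1:14  h2:14  h3:5  h4:7  h5:4 → peak 14
Job 1@5: h1:14  h2:14  h3:5  h4:4  h5:7 → peak 14
Best is Job 1@3, peak 14.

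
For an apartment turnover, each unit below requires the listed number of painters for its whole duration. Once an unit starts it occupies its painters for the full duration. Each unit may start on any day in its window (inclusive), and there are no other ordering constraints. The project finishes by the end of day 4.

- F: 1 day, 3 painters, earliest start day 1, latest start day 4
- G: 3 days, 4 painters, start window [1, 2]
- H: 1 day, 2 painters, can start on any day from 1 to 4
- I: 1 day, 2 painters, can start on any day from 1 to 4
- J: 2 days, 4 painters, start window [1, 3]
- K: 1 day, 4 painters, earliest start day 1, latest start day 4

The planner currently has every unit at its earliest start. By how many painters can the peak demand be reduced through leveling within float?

11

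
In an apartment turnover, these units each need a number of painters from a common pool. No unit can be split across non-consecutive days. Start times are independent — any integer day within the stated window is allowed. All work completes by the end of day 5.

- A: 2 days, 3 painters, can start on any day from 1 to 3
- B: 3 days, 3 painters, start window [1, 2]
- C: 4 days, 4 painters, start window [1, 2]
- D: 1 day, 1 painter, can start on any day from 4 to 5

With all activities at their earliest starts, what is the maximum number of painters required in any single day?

10

Early-start schedule: A@1, B@1, C@1, D@4.
Load per day: day 1: 10, day 2: 10, day 3: 7, day 4: 5, day 5: 0.
Peak is 10.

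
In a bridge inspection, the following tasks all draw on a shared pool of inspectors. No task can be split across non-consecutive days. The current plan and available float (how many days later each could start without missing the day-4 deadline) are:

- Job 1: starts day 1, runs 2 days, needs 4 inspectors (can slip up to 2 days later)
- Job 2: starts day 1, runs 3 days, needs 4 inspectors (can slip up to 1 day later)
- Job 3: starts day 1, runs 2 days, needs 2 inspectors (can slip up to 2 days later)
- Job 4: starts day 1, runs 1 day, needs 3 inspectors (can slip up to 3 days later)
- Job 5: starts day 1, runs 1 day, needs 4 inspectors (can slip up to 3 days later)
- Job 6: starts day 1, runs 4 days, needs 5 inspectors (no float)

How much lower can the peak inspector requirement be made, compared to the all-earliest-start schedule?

Early-start peak: d1:22  d2:15  d3:9  d4:5 ⇒ 22.
Leveled (Job 1@1, Job 2@1, Job 3@3, Job 4@3, Job 5@4, Job 6@1): d1:13  d2:13  d3:14  d4:11 ⇒ 14.
Reduction 22 − 14 = 8.

8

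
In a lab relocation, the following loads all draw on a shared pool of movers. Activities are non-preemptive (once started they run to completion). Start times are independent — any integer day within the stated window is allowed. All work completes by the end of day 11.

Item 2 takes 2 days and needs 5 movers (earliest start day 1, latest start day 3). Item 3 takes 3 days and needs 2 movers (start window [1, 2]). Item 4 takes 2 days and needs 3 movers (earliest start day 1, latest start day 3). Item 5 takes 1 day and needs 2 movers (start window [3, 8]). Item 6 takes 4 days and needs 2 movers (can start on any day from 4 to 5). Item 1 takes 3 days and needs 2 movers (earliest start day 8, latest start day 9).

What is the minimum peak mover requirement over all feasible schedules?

Early-start (Item 2@1, Item 3@1, Item 4@1, Item 5@3, Item 6@4, Item 1@8) gives peak 10: d1:10  d2:10  d3:4  d4:2  d5:2  d6:2  d7:2  d8:2  d9:2  d10:2  d11:0.
Shift Item 4→3.
Schedule Item 2@1, Item 3@1, Item 4@3, Item 5@3, Item 6@4, Item 1@8: d1:7  d2:7  d3:7  d4:5  d5:2  d6:2  d7:2  d8:2  d9:2  d10:2  d11:0 — peak 7.

7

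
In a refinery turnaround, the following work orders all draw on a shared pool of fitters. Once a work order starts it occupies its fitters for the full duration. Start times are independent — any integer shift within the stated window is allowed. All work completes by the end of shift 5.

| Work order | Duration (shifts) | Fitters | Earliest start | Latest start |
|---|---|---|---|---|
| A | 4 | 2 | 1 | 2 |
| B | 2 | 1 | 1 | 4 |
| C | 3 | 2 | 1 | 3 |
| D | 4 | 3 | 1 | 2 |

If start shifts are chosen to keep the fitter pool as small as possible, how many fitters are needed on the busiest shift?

Early-start (A@1, B@1, C@1, D@1) gives peak 8: s1:8  s2:8  s3:7  s4:5  s5:0.
Shift C→3.
Schedule A@1, B@1, C@3, D@1: s1:6  s2:6  s3:7  s4:7  s5:2 — peak 7.

7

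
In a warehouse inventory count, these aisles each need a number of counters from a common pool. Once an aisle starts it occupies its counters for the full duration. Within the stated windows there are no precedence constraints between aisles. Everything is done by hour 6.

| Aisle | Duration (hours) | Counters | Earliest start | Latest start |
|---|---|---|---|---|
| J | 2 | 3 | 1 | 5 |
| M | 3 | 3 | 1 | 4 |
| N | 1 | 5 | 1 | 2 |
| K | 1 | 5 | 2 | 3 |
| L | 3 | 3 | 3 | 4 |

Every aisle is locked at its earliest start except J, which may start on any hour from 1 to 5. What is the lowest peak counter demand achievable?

J@1: h1:11  h2:11  h3:6  h4:3  h5:3  h6:0 → peak 11
J@2: h1:8  h2:11  h3:9  h4:3  h5:3  h6:0 → peak 11
J@3: h1:8  h2:8  h3:9  h4:6  h5:3  h6:0 → peak 9
J@4: h1:8  h2:8  h3:6  h4:6  h5:6  h6:0 → peak 8
J@5: h1:8  h2:8  h3:6  h4:3  h5:6  h6:3 → peak 8
Best is J@4, peak 8.

8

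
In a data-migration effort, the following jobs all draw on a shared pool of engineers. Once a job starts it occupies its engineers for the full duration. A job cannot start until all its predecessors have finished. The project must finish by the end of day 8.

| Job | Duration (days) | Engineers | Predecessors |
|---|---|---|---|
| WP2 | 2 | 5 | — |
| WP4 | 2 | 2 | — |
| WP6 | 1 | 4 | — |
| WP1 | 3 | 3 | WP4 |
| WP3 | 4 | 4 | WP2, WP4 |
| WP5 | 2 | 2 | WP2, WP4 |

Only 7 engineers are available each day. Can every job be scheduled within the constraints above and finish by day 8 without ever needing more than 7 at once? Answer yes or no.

Schedule WP2@1, WP4@1, WP6@3, WP1@3, WP3@4, WP5@6: d1:7  d2:7  d3:7  d4:7  d5:7  d6:6  d7:6  d8:0 — peak 7 ≤ 7.

yes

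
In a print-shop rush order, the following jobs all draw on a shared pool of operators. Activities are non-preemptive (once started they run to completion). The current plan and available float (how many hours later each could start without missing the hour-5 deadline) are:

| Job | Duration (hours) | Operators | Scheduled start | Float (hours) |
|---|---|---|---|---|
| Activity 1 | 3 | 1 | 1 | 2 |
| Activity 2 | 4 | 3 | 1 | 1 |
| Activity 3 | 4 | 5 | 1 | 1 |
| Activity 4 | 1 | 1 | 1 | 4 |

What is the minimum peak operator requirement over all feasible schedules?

9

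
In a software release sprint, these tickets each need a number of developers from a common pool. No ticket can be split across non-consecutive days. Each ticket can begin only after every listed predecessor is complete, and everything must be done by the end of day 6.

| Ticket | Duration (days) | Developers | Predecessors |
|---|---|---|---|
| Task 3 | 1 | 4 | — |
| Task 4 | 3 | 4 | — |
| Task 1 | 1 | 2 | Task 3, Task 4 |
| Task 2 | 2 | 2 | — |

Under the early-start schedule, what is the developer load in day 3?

At early start, day 3 has: Task 4.
Demand: 4 = 4.

4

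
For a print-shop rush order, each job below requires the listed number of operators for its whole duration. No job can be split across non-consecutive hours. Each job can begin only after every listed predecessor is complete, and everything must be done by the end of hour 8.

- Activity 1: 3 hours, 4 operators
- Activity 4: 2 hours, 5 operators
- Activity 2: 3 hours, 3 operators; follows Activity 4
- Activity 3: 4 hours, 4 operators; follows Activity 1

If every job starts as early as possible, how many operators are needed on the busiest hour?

Early-start schedule: Activity 1@1, Activity 4@1, Activity 2@3, Activity 3@4.
Load per hour: hour 1: 9, hour 2: 9, hour 3: 7, hour 4: 7, hour 5: 7, hour 6: 4, hour 7: 4, hour 8: 0.
Peak is 9.

9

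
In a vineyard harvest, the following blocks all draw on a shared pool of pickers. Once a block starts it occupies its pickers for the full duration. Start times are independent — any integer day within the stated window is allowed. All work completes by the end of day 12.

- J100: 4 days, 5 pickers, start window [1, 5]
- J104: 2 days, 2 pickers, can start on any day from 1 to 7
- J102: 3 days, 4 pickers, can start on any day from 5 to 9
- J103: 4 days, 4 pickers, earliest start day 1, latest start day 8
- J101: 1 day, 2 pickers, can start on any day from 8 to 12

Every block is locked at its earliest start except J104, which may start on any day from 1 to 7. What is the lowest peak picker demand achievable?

9

J104@1: d1:11  d2:11  d3:9  d4:9  d5:4  d6:4  d7:4  d8:2  d9:0  d10:0  d11:0  d12:0 → peak 11
J104@2: d1:9  d2:11  d3:11  d4:9  d5:4  d6:4  d7:4  d8:2  d9:0  d10:0  d11:0  d12:0 → peak 11
J104@3: d1:9  d2:9  d3:11  d4:11  d5:4  d6:4  d7:4  d8:2  d9:0  d10:0  d11:0  d12:0 → peak 11
J104@4: d1:9  d2:9  d3:9  d4:11  d5:6  d6:4  d7:4  d8:2  d9:0  d10:0  d11:0  d12:0 → peak 11
J104@5: d1:9  d2:9  d3:9  d4:9  d5:6  d6:6  d7:4  d8:2  d9:0  d10:0  d11:0  d12:0 → peak 9
J104@6: d1:9  d2:9  d3:9  d4:9  d5:4  d6:6  d7:6  d8:2  d9:0  d10:0  d11:0  d12:0 → peak 9
J104@7: d1:9  d2:9  d3:9  d4:9  d5:4  d6:4  d7:6  d8:4  d9:0  d10:0  d11:0  d12:0 → peak 9
Best is J104@5, peak 9.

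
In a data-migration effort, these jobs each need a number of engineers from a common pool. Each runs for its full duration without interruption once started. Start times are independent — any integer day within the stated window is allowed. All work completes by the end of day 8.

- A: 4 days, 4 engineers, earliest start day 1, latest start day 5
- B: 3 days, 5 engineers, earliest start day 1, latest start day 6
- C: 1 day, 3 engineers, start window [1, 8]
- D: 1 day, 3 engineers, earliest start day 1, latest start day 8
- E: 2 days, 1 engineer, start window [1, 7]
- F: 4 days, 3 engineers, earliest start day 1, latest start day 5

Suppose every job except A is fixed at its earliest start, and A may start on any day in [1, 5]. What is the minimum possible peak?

15

A@1: d1:19  d2:13  d3:12  d4:7  d5:0  d6:0  d7:0  d8:0 → peak 19
A@2: d1:15  d2:13  d3:12  d4:7  d5:4  d6:0  d7:0  d8:0 → peak 15
A@3: d1:15  d2:9  d3:12  d4:7  d5:4  d6:4  d7:0  d8:0 → peak 15
A@4: d1:15  d2:9  d3:8  d4:7  d5:4  d6:4  d7:4  d8:0 → peak 15
A@5: d1:15  d2:9  d3:8  d4:3  d5:4  d6:4  d7:4  d8:4 → peak 15
Best is A@2, peak 15.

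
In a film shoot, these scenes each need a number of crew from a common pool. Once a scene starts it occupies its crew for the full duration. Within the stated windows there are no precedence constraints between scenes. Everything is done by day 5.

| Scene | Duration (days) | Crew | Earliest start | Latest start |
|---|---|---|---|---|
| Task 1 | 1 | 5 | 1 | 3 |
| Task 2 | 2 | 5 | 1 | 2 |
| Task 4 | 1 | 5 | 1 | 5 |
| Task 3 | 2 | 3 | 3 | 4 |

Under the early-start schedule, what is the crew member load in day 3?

3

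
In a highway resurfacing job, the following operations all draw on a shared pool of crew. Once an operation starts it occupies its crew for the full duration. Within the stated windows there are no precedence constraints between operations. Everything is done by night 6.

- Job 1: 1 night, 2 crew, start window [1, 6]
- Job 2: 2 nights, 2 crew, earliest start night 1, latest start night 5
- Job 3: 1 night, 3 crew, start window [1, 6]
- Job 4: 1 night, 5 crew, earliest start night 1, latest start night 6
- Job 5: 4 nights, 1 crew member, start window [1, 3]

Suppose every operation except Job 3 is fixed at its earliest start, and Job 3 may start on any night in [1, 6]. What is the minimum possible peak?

Job 3@1: n1:13  n2:3  n3:1  n4:1  n5:0  n6:0 → peak 13
Job 3@2: n1:10  n2:6  n3:1  n4:1  n5:0  n6:0 → peak 10
Job 3@3: n1:10  n2:3  n3:4  n4:1  n5:0  n6:0 → peak 10
Job 3@4: n1:10  n2:3  n3:1  n4:4  n5:0  n6:0 → peak 10
Job 3@5: n1:10  n2:3  n3:1  n4:1  n5:3  n6:0 → peak 10
Job 3@6: n1:10  n2:3  n3:1  n4:1  n5:0  n6:3 → peak 10
Best is Job 3@2, peak 10.

10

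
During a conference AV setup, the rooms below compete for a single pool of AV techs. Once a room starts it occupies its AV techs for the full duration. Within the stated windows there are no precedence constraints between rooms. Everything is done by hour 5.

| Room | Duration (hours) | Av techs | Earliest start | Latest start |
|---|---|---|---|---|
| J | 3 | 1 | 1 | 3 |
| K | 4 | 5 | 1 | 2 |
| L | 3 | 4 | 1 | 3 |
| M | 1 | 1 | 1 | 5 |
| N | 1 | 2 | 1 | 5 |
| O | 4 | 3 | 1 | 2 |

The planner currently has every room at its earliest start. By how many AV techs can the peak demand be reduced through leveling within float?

3

Early-start peak: h1:16  h2:13  h3:13  h4:8  h5:0 ⇒ 16.
Leveled (J@1, K@1, L@1, M@1, N@1, O@2): h1:13  h2:13  h3:13  h4:8  h5:3 ⇒ 13.
Reduction 16 − 13 = 3.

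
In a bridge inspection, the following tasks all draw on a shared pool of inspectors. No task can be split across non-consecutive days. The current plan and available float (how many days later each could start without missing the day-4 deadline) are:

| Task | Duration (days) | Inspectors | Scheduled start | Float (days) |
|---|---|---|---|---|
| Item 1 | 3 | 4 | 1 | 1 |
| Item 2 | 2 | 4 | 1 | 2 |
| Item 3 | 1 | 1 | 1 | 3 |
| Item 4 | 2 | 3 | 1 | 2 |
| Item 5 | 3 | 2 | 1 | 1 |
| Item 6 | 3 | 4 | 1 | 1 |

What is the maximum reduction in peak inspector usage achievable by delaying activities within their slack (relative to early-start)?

4

Early-start peak: d1:18  d2:17  d3:10  d4:0 ⇒ 18.
Leveled (Item 1@1, Item 2@1, Item 3@1, Item 4@3, Item 5@1, Item 6@2): d1:11  d2:14  d3:13  d4:7 ⇒ 14.
Reduction 18 − 14 = 4.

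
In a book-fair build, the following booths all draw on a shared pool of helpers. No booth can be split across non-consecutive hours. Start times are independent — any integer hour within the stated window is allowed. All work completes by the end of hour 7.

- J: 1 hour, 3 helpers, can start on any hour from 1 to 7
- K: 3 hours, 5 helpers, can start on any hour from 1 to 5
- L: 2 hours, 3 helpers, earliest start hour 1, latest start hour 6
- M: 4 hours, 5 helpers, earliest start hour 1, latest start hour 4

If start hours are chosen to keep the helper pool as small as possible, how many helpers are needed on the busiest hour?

8

Early-start (J@1, K@1, L@1, M@1) gives peak 16: h1:16  h2:13  h3:10  h4:5  h5:0  h6:0  h7:0.
Shift L→2, M→4.
Schedule J@1, K@1, L@2, M@4: h1:8  h2:8  h3:8  h4:5  h5:5  h6:5  h7:5 — peak 8.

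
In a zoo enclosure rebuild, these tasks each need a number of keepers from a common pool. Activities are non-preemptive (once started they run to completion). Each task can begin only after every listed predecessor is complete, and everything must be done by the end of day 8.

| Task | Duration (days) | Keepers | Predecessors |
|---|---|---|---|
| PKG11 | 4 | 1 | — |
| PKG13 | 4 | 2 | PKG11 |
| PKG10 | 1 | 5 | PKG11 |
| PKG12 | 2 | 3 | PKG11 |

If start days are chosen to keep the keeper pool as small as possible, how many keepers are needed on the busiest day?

7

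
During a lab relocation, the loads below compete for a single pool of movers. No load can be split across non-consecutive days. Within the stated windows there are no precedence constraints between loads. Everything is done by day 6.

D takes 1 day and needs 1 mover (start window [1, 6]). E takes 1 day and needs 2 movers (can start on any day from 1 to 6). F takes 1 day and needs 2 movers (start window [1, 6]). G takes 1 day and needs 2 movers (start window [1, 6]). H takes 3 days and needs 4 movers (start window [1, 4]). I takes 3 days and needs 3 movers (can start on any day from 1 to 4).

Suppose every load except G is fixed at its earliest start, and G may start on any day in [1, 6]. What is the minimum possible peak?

12

G@1: d1:14  d2:7  d3:7  d4:0  d5:0  d6:0 → peak 14
G@2: d1:12  d2:9  d3:7  d4:0  d5:0  d6:0 → peak 12
G@3: d1:12  d2:7  d3:9  d4:0  d5:0  d6:0 → peak 12
G@4: d1:12  d2:7  d3:7  d4:2  d5:0  d6:0 → peak 12
G@5: d1:12  d2:7  d3:7  d4:0  d5:2  d6:0 → peak 12
G@6: d1:12  d2:7  d3:7  d4:0  d5:0  d6:2 → peak 12
Best is G@2, peak 12.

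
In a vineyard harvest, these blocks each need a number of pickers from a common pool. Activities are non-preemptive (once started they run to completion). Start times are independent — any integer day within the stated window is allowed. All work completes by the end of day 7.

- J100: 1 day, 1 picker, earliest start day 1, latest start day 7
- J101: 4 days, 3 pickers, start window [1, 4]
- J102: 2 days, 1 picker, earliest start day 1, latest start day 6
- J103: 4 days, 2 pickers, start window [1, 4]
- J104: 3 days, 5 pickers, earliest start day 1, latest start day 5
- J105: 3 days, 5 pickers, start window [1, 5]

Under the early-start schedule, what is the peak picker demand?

17

Early-start schedule: J100@1, J101@1, J102@1, J103@1, J104@1, J105@1.
Load per day: day 1: 17, day 2: 16, day 3: 15, day 4: 5, day 5: 0, day 6: 0, day 7: 0.
Peak is 17.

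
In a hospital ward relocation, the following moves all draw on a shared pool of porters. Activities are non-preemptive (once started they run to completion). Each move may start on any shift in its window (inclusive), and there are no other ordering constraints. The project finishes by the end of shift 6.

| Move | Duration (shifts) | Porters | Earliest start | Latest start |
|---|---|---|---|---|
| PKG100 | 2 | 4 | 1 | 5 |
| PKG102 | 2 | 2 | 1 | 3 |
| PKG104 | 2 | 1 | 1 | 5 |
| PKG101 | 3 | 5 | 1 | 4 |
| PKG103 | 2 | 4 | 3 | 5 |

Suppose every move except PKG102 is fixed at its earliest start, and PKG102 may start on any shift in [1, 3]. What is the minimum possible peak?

PKG102@1: s1:12  s2:12  s3:9  s4:4  s5:0  s6:0 → peak 12
PKG102@2: s1:10  s2:12  s3:11  s4:4  s5:0  s6:0 → peak 12
PKG102@3: s1:10  s2:10  s3:11  s4:6  s5:0  s6:0 → peak 11
Best is PKG102@3, peak 11.

11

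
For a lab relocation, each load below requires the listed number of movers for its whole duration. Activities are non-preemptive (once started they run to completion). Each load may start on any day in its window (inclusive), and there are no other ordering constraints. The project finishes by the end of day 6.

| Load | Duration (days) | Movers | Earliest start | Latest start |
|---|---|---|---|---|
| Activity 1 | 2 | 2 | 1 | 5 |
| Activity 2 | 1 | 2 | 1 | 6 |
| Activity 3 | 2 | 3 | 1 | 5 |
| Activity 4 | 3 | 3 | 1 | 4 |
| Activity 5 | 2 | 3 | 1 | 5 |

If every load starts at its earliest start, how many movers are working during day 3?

3

At early start, day 3 has: Activity 4.
Demand: 3 = 3.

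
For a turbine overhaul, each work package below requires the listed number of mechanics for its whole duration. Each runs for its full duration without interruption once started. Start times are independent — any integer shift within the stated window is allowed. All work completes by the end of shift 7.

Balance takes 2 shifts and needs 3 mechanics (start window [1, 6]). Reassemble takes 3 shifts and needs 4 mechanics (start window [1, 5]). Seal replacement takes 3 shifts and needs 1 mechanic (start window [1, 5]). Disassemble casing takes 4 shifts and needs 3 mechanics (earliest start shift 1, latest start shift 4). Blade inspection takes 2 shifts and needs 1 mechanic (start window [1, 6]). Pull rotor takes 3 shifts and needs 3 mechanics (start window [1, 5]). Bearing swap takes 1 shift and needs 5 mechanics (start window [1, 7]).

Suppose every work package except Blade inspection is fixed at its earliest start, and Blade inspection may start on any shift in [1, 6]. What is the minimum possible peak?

Blade inspection@1: s1:20  s2:15  s3:11  s4:3  s5:0  s6:0  s7:0 → peak 20
Blade inspection@2: s1:19  s2:15  s3:12  s4:3  s5:0  s6:0  s7:0 → peak 19
Blade inspection@3: s1:19  s2:14  s3:12  s4:4  s5:0  s6:0  s7:0 → peak 19
Blade inspection@4: s1:19  s2:14  s3:11  s4:4  s5:1  s6:0  s7:0 → peak 19
Blade inspection@5: s1:19  s2:14  s3:11  s4:3  s5:1  s6:1  s7:0 → peak 19
Blade inspection@6: s1:19  s2:14  s3:11  s4:3  s5:0  s6:1  s7:1 → peak 19
Best is Blade inspection@2, peak 19.

19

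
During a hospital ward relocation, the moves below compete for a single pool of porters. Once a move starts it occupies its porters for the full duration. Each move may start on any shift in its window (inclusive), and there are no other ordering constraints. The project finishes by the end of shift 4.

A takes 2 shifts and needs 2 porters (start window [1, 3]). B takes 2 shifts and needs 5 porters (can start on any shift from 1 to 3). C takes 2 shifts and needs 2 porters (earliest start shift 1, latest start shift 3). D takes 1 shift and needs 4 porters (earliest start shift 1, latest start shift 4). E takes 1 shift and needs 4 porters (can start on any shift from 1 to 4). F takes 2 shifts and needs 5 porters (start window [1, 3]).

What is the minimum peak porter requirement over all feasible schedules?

Early-start (A@1, B@1, C@1, D@1, E@1, F@1) gives peak 22: s1:22  s2:14  s3:0  s4:0.
Shift D→3, E→4, F→3.
Schedule A@1, B@1, C@1, D@3, E@4, F@3: s1:9  s2:9  s3:9  s4:9 — peak 9.
Total porter-shifts = 36 over 4 shifts ⇒ peak ≥ ⌈36/4⌉ = 9, so 9 is optimal.

9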